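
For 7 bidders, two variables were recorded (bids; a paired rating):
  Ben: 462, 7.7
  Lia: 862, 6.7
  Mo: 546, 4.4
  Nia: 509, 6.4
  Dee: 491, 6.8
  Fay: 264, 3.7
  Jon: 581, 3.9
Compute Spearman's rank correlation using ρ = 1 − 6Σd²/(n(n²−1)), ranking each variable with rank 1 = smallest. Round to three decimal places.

Ranks of variable 1: 2, 7, 5, 4, 3, 1, 6
Ranks of variable 2: 7, 5, 3, 4, 6, 1, 2
d = r₁ − r₂: -5, 2, 2, 0, -3, 0, 4
d²: 25, 4, 4, 0, 9, 0, 16; Σd² = 58
ρ = 1 − 6·58/(7·48) = 1 − 348/336 = -0.036

-0.036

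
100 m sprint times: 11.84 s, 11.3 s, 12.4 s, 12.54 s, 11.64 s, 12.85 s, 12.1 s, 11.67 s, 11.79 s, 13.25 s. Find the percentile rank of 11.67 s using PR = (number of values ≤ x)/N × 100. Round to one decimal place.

N = 10.
Strictly below 11.67: 2. Equal to 11.67: 1.
PR = 3/10 × 100 = 30.0

30.0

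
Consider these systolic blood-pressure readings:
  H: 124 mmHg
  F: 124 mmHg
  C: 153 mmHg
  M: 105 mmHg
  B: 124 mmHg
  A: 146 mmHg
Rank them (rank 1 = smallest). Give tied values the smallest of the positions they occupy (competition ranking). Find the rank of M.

Sorted (ascending): 105, 124, 124, 124, 146, 153
The 3 values of 124 occupy positions 2–4 → each gets rank 2.
M has value 105 mmHg → rank 1.

1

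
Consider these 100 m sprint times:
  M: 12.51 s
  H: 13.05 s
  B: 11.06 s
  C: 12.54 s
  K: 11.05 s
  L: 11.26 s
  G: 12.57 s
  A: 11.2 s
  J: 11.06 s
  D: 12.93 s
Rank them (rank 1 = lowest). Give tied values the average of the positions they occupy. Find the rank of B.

2.5

Sorted (ascending): 11.05, 11.06, 11.06, 11.2, 11.26, 12.51, 12.54, 12.57, 12.93, 13.05
The 2 values of 11.06 occupy positions 2–3 → average rank (2+3)/2 = 2.5.
B has value 11.06 s → rank 2.5.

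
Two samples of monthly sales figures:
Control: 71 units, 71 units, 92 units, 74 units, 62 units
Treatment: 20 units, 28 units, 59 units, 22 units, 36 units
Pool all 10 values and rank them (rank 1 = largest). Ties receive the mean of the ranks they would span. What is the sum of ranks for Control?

15

Sorted (descending): 92, 74, 71, 71, 62, 59, 36, 28, 22, 20
The 2 values of 71 occupy positions 3–4 → average rank (3+4)/2 = 3.5.
Control values → pooled ranks: 71→3.5, 71→3.5, 92→1, 74→2, 62→5
Rank sum = 3.5 + 3.5 + 1 + 2 + 5 = 15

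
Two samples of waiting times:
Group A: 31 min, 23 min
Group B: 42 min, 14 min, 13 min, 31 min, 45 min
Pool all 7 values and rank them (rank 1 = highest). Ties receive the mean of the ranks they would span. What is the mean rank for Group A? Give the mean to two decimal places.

4.25

Sorted (descending): 45, 42, 31, 31, 23, 14, 13
The 2 values of 31 occupy positions 3–4 → average rank (3+4)/2 = 3.5.
Group A values → pooled ranks: 31→3.5, 23→5
Mean rank = (3.5 + 5) / 2 = 4.25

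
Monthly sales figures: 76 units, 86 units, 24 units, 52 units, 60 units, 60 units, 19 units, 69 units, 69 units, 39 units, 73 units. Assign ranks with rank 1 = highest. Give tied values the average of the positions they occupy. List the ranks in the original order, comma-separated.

2, 1, 10, 8, 6.5, 6.5, 11, 4.5, 4.5, 9, 3

Sorted (descending): 86, 76, 73, 69, 69, 60, 60, 52, 39, 24, 19
The 2 values of 69 occupy positions 4–5 → average rank (4+5)/2 = 4.5.
The 2 values of 60 occupy positions 6–7 → average rank (6+7)/2 = 6.5.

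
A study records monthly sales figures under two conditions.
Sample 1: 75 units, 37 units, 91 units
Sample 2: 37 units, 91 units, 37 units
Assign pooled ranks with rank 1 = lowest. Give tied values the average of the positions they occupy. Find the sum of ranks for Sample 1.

Sorted (ascending): 37, 37, 37, 75, 91, 91
The 3 values of 37 occupy positions 1–3 → average rank 2.
The 2 values of 91 occupy positions 5–6 → average rank (5+6)/2 = 5.5.
Sample 1 values → pooled ranks: 75→4, 37→2, 91→5.5
Rank sum = 4 + 2 + 5.5 = 11.5

11.5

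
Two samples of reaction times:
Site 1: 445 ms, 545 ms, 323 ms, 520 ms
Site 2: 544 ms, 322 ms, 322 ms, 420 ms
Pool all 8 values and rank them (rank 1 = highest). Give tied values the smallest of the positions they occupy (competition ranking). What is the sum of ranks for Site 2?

21

Sorted (descending): 545, 544, 520, 445, 420, 323, 322, 322
The 2 values of 322 occupy positions 7–8 → each gets rank 7.
Site 2 values → pooled ranks: 544→2, 322→7, 322→7, 420→5
Rank sum = 2 + 7 + 7 + 5 = 21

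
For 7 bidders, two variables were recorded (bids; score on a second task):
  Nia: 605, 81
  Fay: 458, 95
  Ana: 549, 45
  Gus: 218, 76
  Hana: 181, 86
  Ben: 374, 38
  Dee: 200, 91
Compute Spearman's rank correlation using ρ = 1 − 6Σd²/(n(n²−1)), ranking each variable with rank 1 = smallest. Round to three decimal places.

-0.250

Ranks of variable 1: 7, 5, 6, 3, 1, 4, 2
Ranks of variable 2: 4, 7, 2, 3, 5, 1, 6
d = r₁ − r₂: 3, -2, 4, 0, -4, 3, -4
d²: 9, 4, 16, 0, 16, 9, 16; Σd² = 70
ρ = 1 − 6·70/(7·48) = 1 − 420/336 = -0.250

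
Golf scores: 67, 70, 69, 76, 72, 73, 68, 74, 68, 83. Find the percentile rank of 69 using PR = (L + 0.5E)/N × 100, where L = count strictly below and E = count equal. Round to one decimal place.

N = 10.
Strictly below 69: 3. Equal to 69: 1.
PR = (3 + 0.5·1)/10 × 100 = 35.0

35.0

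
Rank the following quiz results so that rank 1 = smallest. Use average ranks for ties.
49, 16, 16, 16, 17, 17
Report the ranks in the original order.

6, 2, 2, 2, 4.5, 4.5

Sorted (ascending): 16, 16, 16, 17, 17, 49
The 3 values of 16 occupy positions 1–3 → average rank 2.
The 2 values of 17 occupy positions 4–5 → average rank (4+5)/2 = 4.5.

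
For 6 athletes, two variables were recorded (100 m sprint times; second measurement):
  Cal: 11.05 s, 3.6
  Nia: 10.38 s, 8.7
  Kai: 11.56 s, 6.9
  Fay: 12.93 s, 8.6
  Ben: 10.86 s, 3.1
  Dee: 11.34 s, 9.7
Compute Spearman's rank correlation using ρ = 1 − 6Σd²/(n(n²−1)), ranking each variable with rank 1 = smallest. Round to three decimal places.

0.143

Ranks of variable 1: 3, 1, 5, 6, 2, 4
Ranks of variable 2: 2, 5, 3, 4, 1, 6
d = r₁ − r₂: 1, -4, 2, 2, 1, -2
d²: 1, 16, 4, 4, 1, 4; Σd² = 30
ρ = 1 − 6·30/(6·35) = 1 − 180/210 = 0.143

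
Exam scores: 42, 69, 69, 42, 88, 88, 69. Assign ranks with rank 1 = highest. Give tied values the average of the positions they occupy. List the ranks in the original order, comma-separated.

6.5, 4, 4, 6.5, 1.5, 1.5, 4

Sorted (descending): 88, 88, 69, 69, 69, 42, 42
The 2 values of 88 occupy positions 1–2 → average rank (1+2)/2 = 1.5.
The 3 values of 69 occupy positions 3–5 → average rank 4.
The 2 values of 42 occupy positions 6–7 → average rank (6+7)/2 = 6.5.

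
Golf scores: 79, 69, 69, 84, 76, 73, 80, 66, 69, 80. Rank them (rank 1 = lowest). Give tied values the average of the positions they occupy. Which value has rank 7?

79

Sorted (ascending): 66, 69, 69, 69, 73, 76, 79, 80, 80, 84
The 3 values of 69 occupy positions 2–4 → average rank 3.
The 2 values of 80 occupy positions 8–9 → average rank (8+9)/2 = 8.5.
Rank 7 → value 79.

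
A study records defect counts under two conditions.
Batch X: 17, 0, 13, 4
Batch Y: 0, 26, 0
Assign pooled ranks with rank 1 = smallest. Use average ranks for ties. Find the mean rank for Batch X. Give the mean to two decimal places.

Sorted (ascending): 0, 0, 0, 4, 13, 17, 26
The 3 values of 0 occupy positions 1–3 → average rank 2.
Batch X values → pooled ranks: 17→6, 0→2, 13→5, 4→4
Mean rank = (6 + 2 + 5 + 4) / 4 = 4.25

4.25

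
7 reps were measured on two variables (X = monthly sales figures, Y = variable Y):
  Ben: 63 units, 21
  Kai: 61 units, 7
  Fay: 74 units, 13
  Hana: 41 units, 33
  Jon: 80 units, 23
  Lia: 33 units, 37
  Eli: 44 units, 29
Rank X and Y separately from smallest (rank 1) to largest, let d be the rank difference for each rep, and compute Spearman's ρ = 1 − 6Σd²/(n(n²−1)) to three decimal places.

Ranks of variable 1: 5, 4, 6, 2, 7, 1, 3
Ranks of variable 2: 3, 1, 2, 6, 4, 7, 5
d = r₁ − r₂: 2, 3, 4, -4, 3, -6, -2
d²: 4, 9, 16, 16, 9, 36, 4; Σd² = 94
ρ = 1 − 6·94/(7·48) = 1 − 564/336 = -0.679

-0.679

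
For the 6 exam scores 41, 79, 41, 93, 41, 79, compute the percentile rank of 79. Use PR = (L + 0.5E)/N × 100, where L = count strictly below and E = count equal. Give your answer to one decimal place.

66.7

N = 6.
Strictly below 79: 3. Equal to 79: 2.
PR = (3 + 0.5·2)/6 × 100 = 66.7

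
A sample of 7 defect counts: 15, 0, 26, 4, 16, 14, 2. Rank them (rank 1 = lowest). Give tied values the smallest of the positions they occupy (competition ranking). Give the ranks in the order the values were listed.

Sorted (ascending): 0, 2, 4, 14, 15, 16, 26
No ties — each value takes its position as its rank.

5, 1, 7, 3, 6, 4, 2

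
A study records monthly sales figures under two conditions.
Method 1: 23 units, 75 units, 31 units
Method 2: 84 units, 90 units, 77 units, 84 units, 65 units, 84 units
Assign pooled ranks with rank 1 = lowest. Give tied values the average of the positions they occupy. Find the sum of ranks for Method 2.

38

Sorted (ascending): 23, 31, 65, 75, 77, 84, 84, 84, 90
The 3 values of 84 occupy positions 6–8 → average rank 7.
Method 2 values → pooled ranks: 84→7, 90→9, 77→5, 84→7, 65→3, 84→7
Rank sum = 7 + 9 + 5 + 7 + 3 + 7 = 38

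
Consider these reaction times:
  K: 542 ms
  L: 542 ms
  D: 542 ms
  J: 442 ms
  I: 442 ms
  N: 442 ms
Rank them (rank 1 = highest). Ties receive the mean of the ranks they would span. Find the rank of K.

Sorted (descending): 542, 542, 542, 442, 442, 442
The 3 values of 542 occupy positions 1–3 → average rank 2.
The 3 values of 442 occupy positions 4–6 → average rank 5.
K has value 542 ms → rank 2.

2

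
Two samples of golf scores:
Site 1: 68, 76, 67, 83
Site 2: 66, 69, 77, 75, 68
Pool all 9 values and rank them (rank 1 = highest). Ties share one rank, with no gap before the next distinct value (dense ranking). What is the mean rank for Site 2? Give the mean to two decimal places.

5.00

Sorted (descending): 83, 77, 76, 75, 69, 68, 68, 67, 66
The 2 values of 68 share dense rank 6.
Remaining distinct values take the next consecutive integers.
Site 2 values → pooled ranks: 66→8, 69→5, 77→2, 75→4, 68→6
Mean rank = (8 + 5 + 2 + 4 + 6) / 5 = 5.00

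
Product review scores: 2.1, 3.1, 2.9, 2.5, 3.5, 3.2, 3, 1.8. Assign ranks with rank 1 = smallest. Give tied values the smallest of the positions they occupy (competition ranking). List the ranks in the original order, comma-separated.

Sorted (ascending): 1.8, 2.1, 2.5, 2.9, 3, 3.1, 3.2, 3.5
No ties — each value takes its position as its rank.

2, 6, 4, 3, 8, 7, 5, 1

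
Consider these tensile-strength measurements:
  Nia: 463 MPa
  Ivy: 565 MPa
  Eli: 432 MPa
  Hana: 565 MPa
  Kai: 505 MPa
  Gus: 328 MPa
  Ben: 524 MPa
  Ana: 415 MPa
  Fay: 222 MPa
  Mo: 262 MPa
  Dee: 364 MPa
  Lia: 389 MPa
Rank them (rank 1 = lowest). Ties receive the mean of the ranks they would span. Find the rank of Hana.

Sorted (ascending): 222, 262, 328, 364, 389, 415, 432, 463, 505, 524, 565, 565
The 2 values of 565 occupy positions 11–12 → average rank (11+12)/2 = 11.5.
Hana has value 565 MPa → rank 11.5.

11.5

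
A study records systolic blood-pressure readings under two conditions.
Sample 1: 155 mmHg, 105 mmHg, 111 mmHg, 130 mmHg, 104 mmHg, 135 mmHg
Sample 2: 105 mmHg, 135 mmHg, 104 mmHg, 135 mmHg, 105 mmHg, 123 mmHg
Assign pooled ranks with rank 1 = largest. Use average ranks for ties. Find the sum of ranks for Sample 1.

36.5

Sorted (descending): 155, 135, 135, 135, 130, 123, 111, 105, 105, 105, 104, 104
The 3 values of 135 occupy positions 2–4 → average rank 3.
The 3 values of 105 occupy positions 8–10 → average rank 9.
The 2 values of 104 occupy positions 11–12 → average rank (11+12)/2 = 11.5.
Sample 1 values → pooled ranks: 155→1, 105→9, 111→7, 130→5, 104→11.5, 135→3
Rank sum = 1 + 9 + 7 + 5 + 11.5 + 3 = 36.5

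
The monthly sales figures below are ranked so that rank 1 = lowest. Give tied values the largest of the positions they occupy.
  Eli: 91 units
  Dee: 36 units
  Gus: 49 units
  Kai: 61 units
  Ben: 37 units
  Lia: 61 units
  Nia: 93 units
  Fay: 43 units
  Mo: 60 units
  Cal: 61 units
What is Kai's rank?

Sorted (ascending): 36, 37, 43, 49, 60, 61, 61, 61, 91, 93
The 3 values of 61 occupy positions 6–8 → each gets rank 8.
Kai has value 61 units → rank 8.

8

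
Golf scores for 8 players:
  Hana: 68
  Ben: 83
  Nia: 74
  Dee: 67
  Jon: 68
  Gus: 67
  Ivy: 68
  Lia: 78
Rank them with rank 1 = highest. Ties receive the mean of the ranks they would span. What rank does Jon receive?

Sorted (descending): 83, 78, 74, 68, 68, 68, 67, 67
The 3 values of 68 occupy positions 4–6 → average rank 5.
The 2 values of 67 occupy positions 7–8 → average rank (7+8)/2 = 7.5.
Jon has value 68 → rank 5.

5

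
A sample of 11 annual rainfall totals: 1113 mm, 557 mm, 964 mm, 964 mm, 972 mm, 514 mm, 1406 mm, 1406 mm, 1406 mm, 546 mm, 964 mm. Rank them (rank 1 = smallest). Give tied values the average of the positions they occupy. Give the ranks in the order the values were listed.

8, 3, 5, 5, 7, 1, 10, 10, 10, 2, 5

Sorted (ascending): 514, 546, 557, 964, 964, 964, 972, 1113, 1406, 1406, 1406
The 3 values of 964 occupy positions 4–6 → average rank 5.
The 3 values of 1406 occupy positions 9–11 → average rank 10.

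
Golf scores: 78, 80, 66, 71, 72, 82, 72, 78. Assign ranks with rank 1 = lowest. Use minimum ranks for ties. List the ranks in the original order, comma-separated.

Sorted (ascending): 66, 71, 72, 72, 78, 78, 80, 82
The 2 values of 72 occupy positions 3–4 → each gets rank 3.
The 2 values of 78 occupy positions 5–6 → each gets rank 5.

5, 7, 1, 2, 3, 8, 3, 5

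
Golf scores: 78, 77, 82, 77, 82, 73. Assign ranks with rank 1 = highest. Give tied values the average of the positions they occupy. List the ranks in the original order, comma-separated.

3, 4.5, 1.5, 4.5, 1.5, 6

Sorted (descending): 82, 82, 78, 77, 77, 73
The 2 values of 82 occupy positions 1–2 → average rank (1+2)/2 = 1.5.
The 2 values of 77 occupy positions 4–5 → average rank (4+5)/2 = 4.5.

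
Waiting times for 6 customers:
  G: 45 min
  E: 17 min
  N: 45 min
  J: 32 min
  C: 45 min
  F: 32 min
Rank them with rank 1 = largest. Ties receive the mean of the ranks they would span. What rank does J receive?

Sorted (descending): 45, 45, 45, 32, 32, 17
The 3 values of 45 occupy positions 1–3 → average rank 2.
The 2 values of 32 occupy positions 4–5 → average rank (4+5)/2 = 4.5.
J has value 32 min → rank 4.5.

4.5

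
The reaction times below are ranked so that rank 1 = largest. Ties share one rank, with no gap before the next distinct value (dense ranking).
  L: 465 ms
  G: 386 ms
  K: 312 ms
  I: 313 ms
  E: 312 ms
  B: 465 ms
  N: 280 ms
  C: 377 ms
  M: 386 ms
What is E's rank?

5

Sorted (descending): 465, 465, 386, 386, 377, 313, 312, 312, 280
The 2 values of 465 share dense rank 1.
The 2 values of 386 share dense rank 2.
The 2 values of 312 share dense rank 5.
Remaining distinct values take the next consecutive integers.
E has value 312 ms → rank 5.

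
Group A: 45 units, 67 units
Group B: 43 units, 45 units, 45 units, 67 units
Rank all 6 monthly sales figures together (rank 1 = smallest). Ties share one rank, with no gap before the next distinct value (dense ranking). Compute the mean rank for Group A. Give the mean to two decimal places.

2.50

Sorted (ascending): 43, 45, 45, 45, 67, 67
The 3 values of 45 share dense rank 2.
The 2 values of 67 share dense rank 3.
Remaining distinct values take the next consecutive integers.
Group A values → pooled ranks: 45→2, 67→3
Mean rank = (2 + 3) / 2 = 2.50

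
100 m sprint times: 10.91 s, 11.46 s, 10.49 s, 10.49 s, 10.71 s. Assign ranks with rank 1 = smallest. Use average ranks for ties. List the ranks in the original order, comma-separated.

Sorted (ascending): 10.49, 10.49, 10.71, 10.91, 11.46
The 2 values of 10.49 occupy positions 1–2 → average rank (1+2)/2 = 1.5.

4, 5, 1.5, 1.5, 3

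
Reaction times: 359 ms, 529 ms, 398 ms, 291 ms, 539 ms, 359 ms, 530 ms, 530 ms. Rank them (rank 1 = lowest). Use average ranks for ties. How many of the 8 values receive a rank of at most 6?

Sorted (ascending): 291, 359, 359, 398, 529, 530, 530, 539
The 2 values of 359 occupy positions 2–3 → average rank (2+3)/2 = 2.5.
The 2 values of 530 occupy positions 6–7 → average rank (6+7)/2 = 6.5.
Ranks ≤ 6: {1, 2.5, 2.5, 4, 5} → 5 values.

5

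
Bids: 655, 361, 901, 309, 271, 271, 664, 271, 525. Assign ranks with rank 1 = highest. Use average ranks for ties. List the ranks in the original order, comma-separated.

Sorted (descending): 901, 664, 655, 525, 361, 309, 271, 271, 271
The 3 values of 271 occupy positions 7–9 → average rank 8.

3, 5, 1, 6, 8, 8, 2, 8, 4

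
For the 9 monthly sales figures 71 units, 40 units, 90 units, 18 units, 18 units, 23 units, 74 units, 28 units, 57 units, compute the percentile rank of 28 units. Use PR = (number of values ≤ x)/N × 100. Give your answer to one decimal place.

44.4

N = 9.
Strictly below 28: 3. Equal to 28: 1.
PR = 4/9 × 100 = 44.4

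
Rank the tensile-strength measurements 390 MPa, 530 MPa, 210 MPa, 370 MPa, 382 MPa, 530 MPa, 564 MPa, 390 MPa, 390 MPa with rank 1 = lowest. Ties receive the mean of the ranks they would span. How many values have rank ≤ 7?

Sorted (ascending): 210, 370, 382, 390, 390, 390, 530, 530, 564
The 3 values of 390 occupy positions 4–6 → average rank 5.
The 2 values of 530 occupy positions 7–8 → average rank (7+8)/2 = 7.5.
Ranks ≤ 7: {1, 2, 3, 5, 5, 5} → 6 values.

6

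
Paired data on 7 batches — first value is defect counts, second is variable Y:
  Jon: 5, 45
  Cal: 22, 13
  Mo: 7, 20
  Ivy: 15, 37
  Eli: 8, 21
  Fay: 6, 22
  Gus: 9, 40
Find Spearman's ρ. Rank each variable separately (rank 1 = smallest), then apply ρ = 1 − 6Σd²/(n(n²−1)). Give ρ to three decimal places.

Ranks of variable 1: 1, 7, 3, 6, 4, 2, 5
Ranks of variable 2: 7, 1, 2, 5, 3, 4, 6
d = r₁ − r₂: -6, 6, 1, 1, 1, -2, -1
d²: 36, 36, 1, 1, 1, 4, 1; Σd² = 80
ρ = 1 − 6·80/(7·48) = 1 − 480/336 = -0.429

-0.429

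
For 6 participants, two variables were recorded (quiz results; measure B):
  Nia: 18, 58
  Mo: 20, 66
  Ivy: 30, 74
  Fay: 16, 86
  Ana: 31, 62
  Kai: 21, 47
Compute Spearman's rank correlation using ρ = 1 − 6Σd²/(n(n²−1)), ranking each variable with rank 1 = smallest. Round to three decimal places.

Ranks of variable 1: 2, 3, 5, 1, 6, 4
Ranks of variable 2: 2, 4, 5, 6, 3, 1
d = r₁ − r₂: 0, -1, 0, -5, 3, 3
d²: 0, 1, 0, 25, 9, 9; Σd² = 44
ρ = 1 − 6·44/(6·35) = 1 − 264/210 = -0.257

-0.257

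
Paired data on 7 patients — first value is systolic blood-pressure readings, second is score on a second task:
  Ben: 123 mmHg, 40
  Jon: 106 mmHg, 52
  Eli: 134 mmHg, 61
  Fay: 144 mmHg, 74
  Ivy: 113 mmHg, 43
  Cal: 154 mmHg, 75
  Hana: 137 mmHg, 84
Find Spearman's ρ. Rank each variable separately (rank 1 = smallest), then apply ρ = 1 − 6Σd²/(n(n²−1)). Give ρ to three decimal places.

Ranks of variable 1: 3, 1, 4, 6, 2, 7, 5
Ranks of variable 2: 1, 3, 4, 5, 2, 6, 7
d = r₁ − r₂: 2, -2, 0, 1, 0, 1, -2
d²: 4, 4, 0, 1, 0, 1, 4; Σd² = 14
ρ = 1 − 6·14/(7·48) = 1 − 84/336 = 0.750

0.750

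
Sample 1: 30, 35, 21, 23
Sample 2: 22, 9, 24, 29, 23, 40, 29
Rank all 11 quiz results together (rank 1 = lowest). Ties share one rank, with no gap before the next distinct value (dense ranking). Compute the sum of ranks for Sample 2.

Sorted (ascending): 9, 21, 22, 23, 23, 24, 29, 29, 30, 35, 40
The 2 values of 23 share dense rank 4.
The 2 values of 29 share dense rank 6.
Remaining distinct values take the next consecutive integers.
Sample 2 values → pooled ranks: 22→3, 9→1, 24→5, 29→6, 23→4, 40→9, 29→6
Rank sum = 3 + 1 + 5 + 6 + 4 + 9 + 6 = 34

34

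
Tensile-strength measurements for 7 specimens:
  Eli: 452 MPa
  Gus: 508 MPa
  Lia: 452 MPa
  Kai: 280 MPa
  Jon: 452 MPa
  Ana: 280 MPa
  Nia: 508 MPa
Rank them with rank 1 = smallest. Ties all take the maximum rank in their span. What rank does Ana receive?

Sorted (ascending): 280, 280, 452, 452, 452, 508, 508
The 2 values of 280 occupy positions 1–2 → each gets rank 2.
The 3 values of 452 occupy positions 3–5 → each gets rank 5.
The 2 values of 508 occupy positions 6–7 → each gets rank 7.
Ana has value 280 MPa → rank 2.

2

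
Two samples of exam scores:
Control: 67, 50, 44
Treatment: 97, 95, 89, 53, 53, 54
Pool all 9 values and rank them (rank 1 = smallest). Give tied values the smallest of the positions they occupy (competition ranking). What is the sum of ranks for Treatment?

Sorted (ascending): 44, 50, 53, 53, 54, 67, 89, 95, 97
The 2 values of 53 occupy positions 3–4 → each gets rank 3.
Treatment values → pooled ranks: 97→9, 95→8, 89→7, 53→3, 53→3, 54→5
Rank sum = 9 + 8 + 7 + 3 + 3 + 5 = 35

35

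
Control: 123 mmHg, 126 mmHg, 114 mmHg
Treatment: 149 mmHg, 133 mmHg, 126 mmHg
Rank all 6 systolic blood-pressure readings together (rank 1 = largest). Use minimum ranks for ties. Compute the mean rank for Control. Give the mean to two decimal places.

Sorted (descending): 149, 133, 126, 126, 123, 114
The 2 values of 126 occupy positions 3–4 → each gets rank 3.
Control values → pooled ranks: 123→5, 126→3, 114→6
Mean rank = (5 + 3 + 6) / 3 = 4.67

4.67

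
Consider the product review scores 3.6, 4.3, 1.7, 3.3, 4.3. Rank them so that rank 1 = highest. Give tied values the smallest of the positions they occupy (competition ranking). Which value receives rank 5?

Sorted (descending): 4.3, 4.3, 3.6, 3.3, 1.7
The 2 values of 4.3 occupy positions 1–2 → each gets rank 1.
Rank 5 → value 1.7.

1.7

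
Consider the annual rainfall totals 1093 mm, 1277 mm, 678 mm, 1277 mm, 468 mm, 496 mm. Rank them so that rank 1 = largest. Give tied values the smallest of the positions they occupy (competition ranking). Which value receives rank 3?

Sorted (descending): 1277, 1277, 1093, 678, 496, 468
The 2 values of 1277 occupy positions 1–2 → each gets rank 1.
Rank 3 → value 1093.

1093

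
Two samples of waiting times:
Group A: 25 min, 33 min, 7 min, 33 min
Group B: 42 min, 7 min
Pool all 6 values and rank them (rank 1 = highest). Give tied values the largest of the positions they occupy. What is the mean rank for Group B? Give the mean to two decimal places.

Sorted (descending): 42, 33, 33, 25, 7, 7
The 2 values of 33 occupy positions 2–3 → each gets rank 3.
The 2 values of 7 occupy positions 5–6 → each gets rank 6.
Group B values → pooled ranks: 42→1, 7→6
Mean rank = (1 + 6) / 2 = 3.50

3.50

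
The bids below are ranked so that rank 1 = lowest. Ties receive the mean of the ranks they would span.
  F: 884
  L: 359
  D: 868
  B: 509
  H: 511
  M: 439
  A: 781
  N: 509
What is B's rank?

3.5

Sorted (ascending): 359, 439, 509, 509, 511, 781, 868, 884
The 2 values of 509 occupy positions 3–4 → average rank (3+4)/2 = 3.5.
B has value 509 → rank 3.5.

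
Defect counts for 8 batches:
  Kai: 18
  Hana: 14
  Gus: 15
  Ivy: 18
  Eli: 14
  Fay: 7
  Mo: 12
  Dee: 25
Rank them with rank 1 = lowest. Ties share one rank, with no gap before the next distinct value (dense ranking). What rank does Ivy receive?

Sorted (ascending): 7, 12, 14, 14, 15, 18, 18, 25
The 2 values of 14 share dense rank 3.
The 2 values of 18 share dense rank 5.
Remaining distinct values take the next consecutive integers.
Ivy has value 18 → rank 5.

5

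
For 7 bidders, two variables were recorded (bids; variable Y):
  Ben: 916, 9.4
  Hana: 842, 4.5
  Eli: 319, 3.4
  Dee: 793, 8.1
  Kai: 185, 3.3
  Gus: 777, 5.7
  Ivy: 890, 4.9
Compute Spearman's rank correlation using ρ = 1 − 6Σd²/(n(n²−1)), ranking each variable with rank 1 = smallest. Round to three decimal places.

0.714

Ranks of variable 1: 7, 5, 2, 4, 1, 3, 6
Ranks of variable 2: 7, 3, 2, 6, 1, 5, 4
d = r₁ − r₂: 0, 2, 0, -2, 0, -2, 2
d²: 0, 4, 0, 4, 0, 4, 4; Σd² = 16
ρ = 1 − 6·16/(7·48) = 1 − 96/336 = 0.714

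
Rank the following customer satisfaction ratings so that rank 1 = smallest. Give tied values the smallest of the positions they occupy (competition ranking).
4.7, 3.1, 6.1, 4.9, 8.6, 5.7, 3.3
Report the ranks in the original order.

3, 1, 6, 4, 7, 5, 2

Sorted (ascending): 3.1, 3.3, 4.7, 4.9, 5.7, 6.1, 8.6
No ties — each value takes its position as its rank.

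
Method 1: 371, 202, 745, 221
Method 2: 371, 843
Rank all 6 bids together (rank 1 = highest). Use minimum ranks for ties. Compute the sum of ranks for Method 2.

4

Sorted (descending): 843, 745, 371, 371, 221, 202
The 2 values of 371 occupy positions 3–4 → each gets rank 3.
Method 2 values → pooled ranks: 371→3, 843→1
Rank sum = 3 + 1 = 4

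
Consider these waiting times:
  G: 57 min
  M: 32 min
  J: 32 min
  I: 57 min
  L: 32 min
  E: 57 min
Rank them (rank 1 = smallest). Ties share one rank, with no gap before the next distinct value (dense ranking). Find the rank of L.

Sorted (ascending): 32, 32, 32, 57, 57, 57
The 3 values of 32 share dense rank 1.
The 3 values of 57 share dense rank 2.
L has value 32 min → rank 1.

1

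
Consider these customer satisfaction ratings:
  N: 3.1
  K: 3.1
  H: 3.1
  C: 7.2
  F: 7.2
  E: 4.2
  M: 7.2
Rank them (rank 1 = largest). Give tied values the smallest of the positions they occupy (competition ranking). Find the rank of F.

1

Sorted (descending): 7.2, 7.2, 7.2, 4.2, 3.1, 3.1, 3.1
The 3 values of 7.2 occupy positions 1–3 → each gets rank 1.
The 3 values of 3.1 occupy positions 5–7 → each gets rank 5.
F has value 7.2 → rank 1.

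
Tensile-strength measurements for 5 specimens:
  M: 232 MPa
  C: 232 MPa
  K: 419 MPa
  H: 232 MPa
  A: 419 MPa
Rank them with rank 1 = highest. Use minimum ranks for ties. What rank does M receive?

Sorted (descending): 419, 419, 232, 232, 232
The 2 values of 419 occupy positions 1–2 → each gets rank 1.
The 3 values of 232 occupy positions 3–5 → each gets rank 3.
M has value 232 MPa → rank 3.

3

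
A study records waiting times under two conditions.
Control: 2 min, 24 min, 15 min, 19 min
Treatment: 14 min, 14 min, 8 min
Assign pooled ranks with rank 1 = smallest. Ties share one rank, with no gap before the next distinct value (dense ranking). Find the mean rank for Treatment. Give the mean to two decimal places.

2.67

Sorted (ascending): 2, 8, 14, 14, 15, 19, 24
The 2 values of 14 share dense rank 3.
Remaining distinct values take the next consecutive integers.
Treatment values → pooled ranks: 14→3, 14→3, 8→2
Mean rank = (3 + 3 + 2) / 3 = 2.67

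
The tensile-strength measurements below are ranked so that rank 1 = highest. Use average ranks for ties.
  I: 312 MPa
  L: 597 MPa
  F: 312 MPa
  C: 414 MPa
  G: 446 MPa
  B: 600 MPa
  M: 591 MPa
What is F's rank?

6.5

Sorted (descending): 600, 597, 591, 446, 414, 312, 312
The 2 values of 312 occupy positions 6–7 → average rank (6+7)/2 = 6.5.
F has value 312 MPa → rank 6.5.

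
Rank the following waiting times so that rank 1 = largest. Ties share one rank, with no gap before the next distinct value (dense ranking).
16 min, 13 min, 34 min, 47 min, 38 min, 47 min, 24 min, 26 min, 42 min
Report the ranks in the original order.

7, 8, 4, 1, 3, 1, 6, 5, 2

Sorted (descending): 47, 47, 42, 38, 34, 26, 24, 16, 13
The 2 values of 47 share dense rank 1.
Remaining distinct values take the next consecutive integers.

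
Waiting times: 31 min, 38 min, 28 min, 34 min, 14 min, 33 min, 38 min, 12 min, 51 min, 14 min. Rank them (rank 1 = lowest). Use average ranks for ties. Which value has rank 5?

31

Sorted (ascending): 12, 14, 14, 28, 31, 33, 34, 38, 38, 51
The 2 values of 14 occupy positions 2–3 → average rank (2+3)/2 = 2.5.
The 2 values of 38 occupy positions 8–9 → average rank (8+9)/2 = 8.5.
Rank 5 → value 31.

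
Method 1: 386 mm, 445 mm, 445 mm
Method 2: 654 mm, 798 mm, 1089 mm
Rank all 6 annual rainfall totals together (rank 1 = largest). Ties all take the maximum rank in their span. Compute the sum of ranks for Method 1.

Sorted (descending): 1089, 798, 654, 445, 445, 386
The 2 values of 445 occupy positions 4–5 → each gets rank 5.
Method 1 values → pooled ranks: 386→6, 445→5, 445→5
Rank sum = 6 + 5 + 5 = 16

16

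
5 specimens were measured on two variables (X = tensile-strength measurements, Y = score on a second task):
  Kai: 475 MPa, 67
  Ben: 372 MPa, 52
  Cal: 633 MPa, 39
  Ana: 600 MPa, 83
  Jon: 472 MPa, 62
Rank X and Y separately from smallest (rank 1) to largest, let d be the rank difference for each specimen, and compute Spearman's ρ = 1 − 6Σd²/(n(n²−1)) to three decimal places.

Ranks of variable 1: 3, 1, 5, 4, 2
Ranks of variable 2: 4, 2, 1, 5, 3
d = r₁ − r₂: -1, -1, 4, -1, -1
d²: 1, 1, 16, 1, 1; Σd² = 20
ρ = 1 − 6·20/(5·24) = 1 − 120/120 = 0.000

0.000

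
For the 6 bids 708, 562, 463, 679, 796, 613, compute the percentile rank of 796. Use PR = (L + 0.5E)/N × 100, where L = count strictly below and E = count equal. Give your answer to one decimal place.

N = 6.
Strictly below 796: 5. Equal to 796: 1.
PR = (5 + 0.5·1)/6 × 100 = 91.7

91.7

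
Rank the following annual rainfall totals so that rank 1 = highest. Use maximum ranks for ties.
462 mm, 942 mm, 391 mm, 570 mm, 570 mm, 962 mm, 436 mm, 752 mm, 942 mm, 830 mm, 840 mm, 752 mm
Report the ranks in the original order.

Sorted (descending): 962, 942, 942, 840, 830, 752, 752, 570, 570, 462, 436, 391
The 2 values of 942 occupy positions 2–3 → each gets rank 3.
The 2 values of 752 occupy positions 6–7 → each gets rank 7.
The 2 values of 570 occupy positions 8–9 → each gets rank 9.

10, 3, 12, 9, 9, 1, 11, 7, 3, 5, 4, 7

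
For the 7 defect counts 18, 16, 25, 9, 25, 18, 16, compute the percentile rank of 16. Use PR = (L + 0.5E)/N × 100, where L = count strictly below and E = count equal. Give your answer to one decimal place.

28.6

N = 7.
Strictly below 16: 1. Equal to 16: 2.
PR = (1 + 0.5·2)/7 × 100 = 28.6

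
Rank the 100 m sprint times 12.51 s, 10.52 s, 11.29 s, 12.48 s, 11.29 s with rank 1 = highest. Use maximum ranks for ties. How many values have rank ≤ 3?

2

Sorted (descending): 12.51, 12.48, 11.29, 11.29, 10.52
The 2 values of 11.29 occupy positions 3–4 → each gets rank 4.
Ranks ≤ 3: {1, 2} → 2 values.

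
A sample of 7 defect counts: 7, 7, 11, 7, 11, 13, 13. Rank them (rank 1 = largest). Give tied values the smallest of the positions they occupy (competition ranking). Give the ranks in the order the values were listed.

Sorted (descending): 13, 13, 11, 11, 7, 7, 7
The 2 values of 13 occupy positions 1–2 → each gets rank 1.
The 2 values of 11 occupy positions 3–4 → each gets rank 3.
The 3 values of 7 occupy positions 5–7 → each gets rank 5.

5, 5, 3, 5, 3, 1, 1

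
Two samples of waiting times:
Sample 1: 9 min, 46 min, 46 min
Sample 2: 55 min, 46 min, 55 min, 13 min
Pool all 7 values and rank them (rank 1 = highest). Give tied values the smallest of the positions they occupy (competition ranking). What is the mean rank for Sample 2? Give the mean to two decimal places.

Sorted (descending): 55, 55, 46, 46, 46, 13, 9
The 2 values of 55 occupy positions 1–2 → each gets rank 1.
The 3 values of 46 occupy positions 3–5 → each gets rank 3.
Sample 2 values → pooled ranks: 55→1, 46→3, 55→1, 13→6
Mean rank = (1 + 3 + 1 + 6) / 4 = 2.75

2.75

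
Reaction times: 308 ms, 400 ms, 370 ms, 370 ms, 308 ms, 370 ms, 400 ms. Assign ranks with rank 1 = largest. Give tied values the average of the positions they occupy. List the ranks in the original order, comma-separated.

6.5, 1.5, 4, 4, 6.5, 4, 1.5

Sorted (descending): 400, 400, 370, 370, 370, 308, 308
The 2 values of 400 occupy positions 1–2 → average rank (1+2)/2 = 1.5.
The 3 values of 370 occupy positions 3–5 → average rank 4.
The 2 values of 308 occupy positions 6–7 → average rank (6+7)/2 = 6.5.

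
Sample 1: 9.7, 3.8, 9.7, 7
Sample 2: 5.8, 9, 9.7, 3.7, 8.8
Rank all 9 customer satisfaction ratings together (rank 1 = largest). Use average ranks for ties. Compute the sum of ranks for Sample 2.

Sorted (descending): 9.7, 9.7, 9.7, 9, 8.8, 7, 5.8, 3.8, 3.7
The 3 values of 9.7 occupy positions 1–3 → average rank 2.
Sample 2 values → pooled ranks: 5.8→7, 9→4, 9.7→2, 3.7→9, 8.8→5
Rank sum = 7 + 4 + 2 + 9 + 5 = 27

27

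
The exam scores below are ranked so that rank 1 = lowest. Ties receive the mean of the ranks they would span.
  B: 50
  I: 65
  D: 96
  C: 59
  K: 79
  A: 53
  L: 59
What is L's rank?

3.5

Sorted (ascending): 50, 53, 59, 59, 65, 79, 96
The 2 values of 59 occupy positions 3–4 → average rank (3+4)/2 = 3.5.
L has value 59 → rank 3.5.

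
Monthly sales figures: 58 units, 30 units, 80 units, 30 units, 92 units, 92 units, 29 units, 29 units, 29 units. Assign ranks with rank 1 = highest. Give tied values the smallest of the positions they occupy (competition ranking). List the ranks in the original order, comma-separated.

4, 5, 3, 5, 1, 1, 7, 7, 7

Sorted (descending): 92, 92, 80, 58, 30, 30, 29, 29, 29
The 2 values of 92 occupy positions 1–2 → each gets rank 1.
The 2 values of 30 occupy positions 5–6 → each gets rank 5.
The 3 values of 29 occupy positions 7–9 → each gets rank 7.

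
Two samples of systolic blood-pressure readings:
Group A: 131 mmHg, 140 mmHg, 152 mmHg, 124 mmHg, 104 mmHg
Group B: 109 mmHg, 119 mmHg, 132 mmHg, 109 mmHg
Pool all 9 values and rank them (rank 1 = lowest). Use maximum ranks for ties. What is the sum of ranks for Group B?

17

Sorted (ascending): 104, 109, 109, 119, 124, 131, 132, 140, 152
The 2 values of 109 occupy positions 2–3 → each gets rank 3.
Group B values → pooled ranks: 109→3, 119→4, 132→7, 109→3
Rank sum = 3 + 4 + 7 + 3 = 17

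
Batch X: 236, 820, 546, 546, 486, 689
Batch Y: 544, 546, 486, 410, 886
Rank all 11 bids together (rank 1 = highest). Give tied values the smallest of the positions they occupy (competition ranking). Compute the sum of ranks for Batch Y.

Sorted (descending): 886, 820, 689, 546, 546, 546, 544, 486, 486, 410, 236
The 3 values of 546 occupy positions 4–6 → each gets rank 4.
The 2 values of 486 occupy positions 8–9 → each gets rank 8.
Batch Y values → pooled ranks: 544→7, 546→4, 486→8, 410→10, 886→1
Rank sum = 7 + 4 + 8 + 10 + 1 = 30

30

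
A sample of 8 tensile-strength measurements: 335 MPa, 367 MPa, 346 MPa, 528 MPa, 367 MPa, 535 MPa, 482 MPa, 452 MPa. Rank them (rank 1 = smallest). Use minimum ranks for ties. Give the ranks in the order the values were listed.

1, 3, 2, 7, 3, 8, 6, 5

Sorted (ascending): 335, 346, 367, 367, 452, 482, 528, 535
The 2 values of 367 occupy positions 3–4 → each gets rank 3.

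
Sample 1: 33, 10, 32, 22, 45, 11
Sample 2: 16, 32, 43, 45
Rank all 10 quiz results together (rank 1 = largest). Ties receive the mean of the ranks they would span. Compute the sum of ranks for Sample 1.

Sorted (descending): 45, 45, 43, 33, 32, 32, 22, 16, 11, 10
The 2 values of 45 occupy positions 1–2 → average rank (1+2)/2 = 1.5.
The 2 values of 32 occupy positions 5–6 → average rank (5+6)/2 = 5.5.
Sample 1 values → pooled ranks: 33→4, 10→10, 32→5.5, 22→7, 45→1.5, 11→9
Rank sum = 4 + 10 + 5.5 + 7 + 1.5 + 9 = 37

37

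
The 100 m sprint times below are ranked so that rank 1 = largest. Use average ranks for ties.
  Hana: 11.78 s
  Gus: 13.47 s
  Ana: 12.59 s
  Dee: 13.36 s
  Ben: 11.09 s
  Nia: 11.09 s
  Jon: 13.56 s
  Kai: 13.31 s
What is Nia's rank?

Sorted (descending): 13.56, 13.47, 13.36, 13.31, 12.59, 11.78, 11.09, 11.09
The 2 values of 11.09 occupy positions 7–8 → average rank (7+8)/2 = 7.5.
Nia has value 11.09 s → rank 7.5.

7.5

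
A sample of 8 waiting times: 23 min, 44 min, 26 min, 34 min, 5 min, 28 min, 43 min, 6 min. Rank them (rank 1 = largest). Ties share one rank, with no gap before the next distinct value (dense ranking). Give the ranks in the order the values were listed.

6, 1, 5, 3, 8, 4, 2, 7

Sorted (descending): 44, 43, 34, 28, 26, 23, 6, 5
No ties — each value takes its position as its rank.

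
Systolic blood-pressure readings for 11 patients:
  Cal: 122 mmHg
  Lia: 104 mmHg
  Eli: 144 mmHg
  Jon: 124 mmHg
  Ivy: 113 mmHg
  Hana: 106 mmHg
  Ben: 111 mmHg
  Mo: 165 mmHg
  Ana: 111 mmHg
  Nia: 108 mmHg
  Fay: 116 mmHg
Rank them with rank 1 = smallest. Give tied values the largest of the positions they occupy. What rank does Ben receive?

5

Sorted (ascending): 104, 106, 108, 111, 111, 113, 116, 122, 124, 144, 165
The 2 values of 111 occupy positions 4–5 → each gets rank 5.
Ben has value 111 mmHg → rank 5.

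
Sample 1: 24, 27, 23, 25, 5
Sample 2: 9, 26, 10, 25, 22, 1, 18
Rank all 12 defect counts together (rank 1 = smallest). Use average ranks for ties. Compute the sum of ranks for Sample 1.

Sorted (ascending): 1, 5, 9, 10, 18, 22, 23, 24, 25, 25, 26, 27
The 2 values of 25 occupy positions 9–10 → average rank (9+10)/2 = 9.5.
Sample 1 values → pooled ranks: 24→8, 27→12, 23→7, 25→9.5, 5→2
Rank sum = 8 + 12 + 7 + 9.5 + 2 = 38.5

38.5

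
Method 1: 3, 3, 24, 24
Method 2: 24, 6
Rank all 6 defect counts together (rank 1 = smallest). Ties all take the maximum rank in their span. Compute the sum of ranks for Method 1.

Sorted (ascending): 3, 3, 6, 24, 24, 24
The 2 values of 3 occupy positions 1–2 → each gets rank 2.
The 3 values of 24 occupy positions 4–6 → each gets rank 6.
Method 1 values → pooled ranks: 3→2, 3→2, 24→6, 24→6
Rank sum = 2 + 2 + 6 + 6 = 16

16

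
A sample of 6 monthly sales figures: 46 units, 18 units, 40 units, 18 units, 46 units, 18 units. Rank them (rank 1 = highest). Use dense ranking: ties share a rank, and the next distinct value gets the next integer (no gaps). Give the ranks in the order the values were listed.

1, 3, 2, 3, 1, 3

Sorted (descending): 46, 46, 40, 18, 18, 18
The 2 values of 46 share dense rank 1.
The 3 values of 18 share dense rank 3.
Remaining distinct values take the next consecutive integers.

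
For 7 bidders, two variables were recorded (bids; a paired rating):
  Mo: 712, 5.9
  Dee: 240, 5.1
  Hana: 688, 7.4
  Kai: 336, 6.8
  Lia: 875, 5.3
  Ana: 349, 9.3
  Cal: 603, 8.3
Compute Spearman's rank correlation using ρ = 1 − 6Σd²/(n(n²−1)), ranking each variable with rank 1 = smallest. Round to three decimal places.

Ranks of variable 1: 6, 1, 5, 2, 7, 3, 4
Ranks of variable 2: 3, 1, 5, 4, 2, 7, 6
d = r₁ − r₂: 3, 0, 0, -2, 5, -4, -2
d²: 9, 0, 0, 4, 25, 16, 4; Σd² = 58
ρ = 1 − 6·58/(7·48) = 1 − 348/336 = -0.036

-0.036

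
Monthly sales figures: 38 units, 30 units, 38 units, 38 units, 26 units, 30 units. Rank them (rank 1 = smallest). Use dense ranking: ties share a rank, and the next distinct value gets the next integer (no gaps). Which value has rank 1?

26

Sorted (ascending): 26, 30, 30, 38, 38, 38
The 2 values of 30 share dense rank 2.
The 3 values of 38 share dense rank 3.
Remaining distinct values take the next consecutive integers.
Rank 1 → value 26.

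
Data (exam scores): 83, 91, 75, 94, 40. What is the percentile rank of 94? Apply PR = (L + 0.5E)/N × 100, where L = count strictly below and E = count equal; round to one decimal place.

90.0

N = 5.
Strictly below 94: 4. Equal to 94: 1.
PR = (4 + 0.5·1)/5 × 100 = 90.0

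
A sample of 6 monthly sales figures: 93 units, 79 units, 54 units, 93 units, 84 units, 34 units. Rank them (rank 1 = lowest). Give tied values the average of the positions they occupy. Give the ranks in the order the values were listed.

5.5, 3, 2, 5.5, 4, 1

Sorted (ascending): 34, 54, 79, 84, 93, 93
The 2 values of 93 occupy positions 5–6 → average rank (5+6)/2 = 5.5.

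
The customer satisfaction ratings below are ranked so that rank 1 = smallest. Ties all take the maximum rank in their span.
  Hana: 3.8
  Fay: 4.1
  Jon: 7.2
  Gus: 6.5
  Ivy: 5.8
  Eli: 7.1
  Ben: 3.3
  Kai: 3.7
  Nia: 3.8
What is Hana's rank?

Sorted (ascending): 3.3, 3.7, 3.8, 3.8, 4.1, 5.8, 6.5, 7.1, 7.2
The 2 values of 3.8 occupy positions 3–4 → each gets rank 4.
Hana has value 3.8 → rank 4.

4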